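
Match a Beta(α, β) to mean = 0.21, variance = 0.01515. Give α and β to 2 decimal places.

α = 2.09, β = 7.86

Write ν = α+β; then α = μν and Var = μ(1−μ)/(ν+1).
ν = μ(1−μ)/Var − 1 = 0.1659/0.01515 − 1 = 9.9505.
α = 0.21·9.9505 = 2.09, β = 0.79·9.9505 = 7.86.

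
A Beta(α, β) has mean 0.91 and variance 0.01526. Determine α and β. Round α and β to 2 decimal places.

α = 3.97, β = 0.39

By moment matching, α+β = μ(1−μ)/σ² − 1 = (0.91·0.09)/0.01526 − 1 = 5.3670 − 1 = 4.3670.
Since α/(α+β) = μ, α = 0.91·4.3670 = 3.97 and β = 0.09·4.3670 = 0.39.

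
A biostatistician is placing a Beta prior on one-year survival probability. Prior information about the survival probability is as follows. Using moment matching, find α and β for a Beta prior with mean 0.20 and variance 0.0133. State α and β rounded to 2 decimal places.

α = 2.21, β = 8.82

Write ν = α+β; then α = μν and Var = μ(1−μ)/(ν+1).
ν = μ(1−μ)/Var − 1 = 0.1600/0.0133 − 1 = 11.0301.
α = 0.20·11.0301 = 2.21, β = 0.80·11.0301 = 8.82.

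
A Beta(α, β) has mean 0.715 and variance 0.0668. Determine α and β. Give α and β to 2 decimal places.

Write ν = α+β; then α = μν and Var = μ(1−μ)/(ν+1).
ν = μ(1−μ)/Var − 1 = 0.203775/0.0668 − 1 = 2.0505.
α = 0.715·2.0505 = 1.47, β = 0.285·2.0505 = 0.58.

α = 1.47, β = 0.58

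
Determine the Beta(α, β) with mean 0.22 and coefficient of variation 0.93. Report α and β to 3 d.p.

α = 0.682, β = 2.417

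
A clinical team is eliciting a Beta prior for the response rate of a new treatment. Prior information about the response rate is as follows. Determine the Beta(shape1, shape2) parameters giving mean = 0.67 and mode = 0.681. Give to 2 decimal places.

shape1 = 22.05, shape2 = 10.86

Let s = shape1+shape2. Mean gives shape1 = μs = 0.67s; mode gives (shape1−1)/(s−2) = 0.681.
Substituting: 0.67s − 1 = 0.681(s−2) = 0.681s − 1.362, so -0.011s = -0.362 and s = 32.9091.
Then shape1 = 0.67×32.9091 = 22.05 and shape2 = s−shape1 = 10.86.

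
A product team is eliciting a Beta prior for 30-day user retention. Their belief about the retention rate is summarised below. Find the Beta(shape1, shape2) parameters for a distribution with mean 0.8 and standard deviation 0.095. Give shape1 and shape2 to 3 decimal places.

shape1 = 13.383, shape2 = 3.346

First σ² = 0.009025. Setting shape1 = μn, shape2 = (1−μ)n with n = shape1+shape2,
μ(1−μ)/(n+1) = 0.009025 ⇒ n+1 = 0.16/0.009025 = 17.7285 ⇒ n = 16.7285.
Hence shape1 = 0.8×16.7285 = 13.383, shape2 = 0.2×16.7285 = 3.346.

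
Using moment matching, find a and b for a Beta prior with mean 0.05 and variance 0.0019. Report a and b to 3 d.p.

a = 1.200, b = 22.800

By moment matching, a+b = μ(1−μ)/σ² − 1 = (0.05·0.95)/0.0019 − 1 = 25.0000 − 1 = 24.0000.
Since a/(a+b) = μ, a = 0.05·24.0000 = 1.200 and b = 0.95·24.0000 = 22.800.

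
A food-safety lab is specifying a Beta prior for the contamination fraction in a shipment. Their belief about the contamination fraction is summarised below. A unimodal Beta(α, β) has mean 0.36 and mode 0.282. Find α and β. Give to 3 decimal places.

α = 2.012, β = 3.577

Let s = α+β. Mean gives α = μs = 0.36s; mode gives (α−1)/(s−2) = 0.282.
Substituting: 0.36s − 1 = 0.282(s−2) = 0.282s − 0.564, so 0.078s = 0.436 and s = 5.5897.
Then α = 0.36×5.5897 = 2.012 and β = s−α = 3.577.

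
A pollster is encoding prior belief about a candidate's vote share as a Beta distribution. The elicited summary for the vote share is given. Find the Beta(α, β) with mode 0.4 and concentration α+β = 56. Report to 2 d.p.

α = 22.60, β = 33.40

For α,β>1 the mode is (α−1)/(α+β−2), so α = mode·(κ−2)+1 = 0.4×54+1 = 22.60.
And β = (1−mode)·(κ−2)+1 = 0.6×54+1 = 33.40.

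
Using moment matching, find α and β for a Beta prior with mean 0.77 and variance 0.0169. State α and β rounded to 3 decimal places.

By moment matching, α+β = μ(1−μ)/σ² − 1 = (0.77·0.23)/0.0169 − 1 = 10.4793 − 1 = 9.4793.
Since α/(α+β) = μ, α = 0.77·9.4793 = 7.299 and β = 0.23·9.4793 = 2.180.

α = 7.299, β = 2.180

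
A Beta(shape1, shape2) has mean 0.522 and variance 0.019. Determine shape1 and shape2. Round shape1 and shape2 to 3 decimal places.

Write ν = shape1+shape2; then shape1 = μν and Var = μ(1−μ)/(ν+1).
ν = μ(1−μ)/Var − 1 = 0.249516/0.019 − 1 = 12.1324.
shape1 = 0.522·12.1324 = 6.333, shape2 = 0.478·12.1324 = 5.799.

shape1 = 6.333, shape2 = 5.799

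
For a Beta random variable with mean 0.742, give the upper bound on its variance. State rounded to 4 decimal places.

Var = μ(1−μ)/(α+β+1), which approaches μ(1−μ) as α+β → 0.
So the supremum is μ(1−μ) = 0.742×0.258 = 0.1914.

0.1914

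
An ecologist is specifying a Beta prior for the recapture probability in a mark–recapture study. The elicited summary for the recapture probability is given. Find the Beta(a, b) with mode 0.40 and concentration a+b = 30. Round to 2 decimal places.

For a,b>1 the mode is (a−1)/(a+b−2), so a = mode·(κ−2)+1 = 0.40×28+1 = 12.20.
And b = (1−mode)·(κ−2)+1 = 0.60×28+1 = 17.80.

a = 12.20, b = 17.80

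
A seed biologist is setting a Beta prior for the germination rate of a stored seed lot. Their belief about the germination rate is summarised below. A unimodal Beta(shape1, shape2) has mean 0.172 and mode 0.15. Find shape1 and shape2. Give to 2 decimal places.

Let s = shape1+shape2. Mean gives shape1 = μs = 0.172s; mode gives (shape1−1)/(s−2) = 0.15.
Substituting: 0.172s − 1 = 0.15(s−2) = 0.15s − 0.30, so 0.022s = 0.70 and s = 31.8182.
Then shape1 = 0.172×31.8182 = 5.47 and shape2 = s−shape1 = 26.35.

shape1 = 5.47, shape2 = 26.35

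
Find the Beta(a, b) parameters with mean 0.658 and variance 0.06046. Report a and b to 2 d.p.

a = 1.79, b = 0.93

By moment matching, a+b = μ(1−μ)/σ² − 1 = (0.658·0.342)/0.06046 − 1 = 3.7221 − 1 = 2.7221.
Since a/(a+b) = μ, a = 0.658·2.7221 = 1.79 and b = 0.342·2.7221 = 0.93.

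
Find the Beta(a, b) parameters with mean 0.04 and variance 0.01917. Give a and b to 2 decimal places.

a = 0.04, b = 0.96

By moment matching, a+b = μ(1−μ)/σ² − 1 = (0.04·0.96)/0.01917 − 1 = 2.0031 − 1 = 1.0031.
Since a/(a+b) = μ, a = 0.04·1.0031 = 0.04 and b = 0.96·1.0031 = 0.96.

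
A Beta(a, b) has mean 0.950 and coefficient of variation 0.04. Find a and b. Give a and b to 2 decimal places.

a = 30.30, b = 1.59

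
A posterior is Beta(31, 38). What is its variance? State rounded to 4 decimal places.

μ = 31/69 = 0.449275; Var = μ(1−μ)/(α+β+1) = 0.2474270/70 = 0.0035.

0.0035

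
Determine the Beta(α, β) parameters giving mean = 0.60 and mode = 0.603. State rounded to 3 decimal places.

α = 41.200, β = 27.467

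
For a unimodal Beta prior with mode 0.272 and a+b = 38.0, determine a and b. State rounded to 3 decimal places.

Since the density peak of Beta(a,b) is at (a−1)/(a+b−2),
a = 1 + 0.272(38.0−2) = 10.792 and b = 38.0 − 10.792 = 27.208.

a = 10.792, b = 27.208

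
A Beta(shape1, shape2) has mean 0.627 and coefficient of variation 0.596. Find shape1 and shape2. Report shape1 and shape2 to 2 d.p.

Var = (CV·μ)² = (0.596×0.627)² = 0.139646.
shape1+shape2 = μ(1−μ)/Var − 1 = 0.233871/0.139646 − 1 = 0.6747.
Thus shape1 = 0.627·0.6747 = 0.42 and shape2 = 0.373·0.6747 = 0.25.

shape1 = 0.42, shape2 = 0.25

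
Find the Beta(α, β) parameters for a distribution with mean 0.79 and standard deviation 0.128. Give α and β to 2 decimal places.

α = 7.21, β = 1.92

σ² = 0.128² = 0.016384.
With s = α+β, Var = μ(1−μ)/(s+1), so s+1 = (0.79×0.21)/0.016384 = 10.1257 and s = 9.1257.
α = μs = 7.21, β = (1−μ)s = 1.92.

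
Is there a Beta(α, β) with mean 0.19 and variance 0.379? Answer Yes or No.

A Beta with mean μ has variance μ(1−μ)/(α+β+1) < μ(1−μ).
Here μ(1−μ) = 0.19×0.81 = 0.1539, and 0.379 ≥ 0.1539.

No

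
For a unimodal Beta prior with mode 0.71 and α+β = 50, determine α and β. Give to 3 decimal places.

α = 35.080, β = 14.920

Mode = (α−1)/(κ−2) with κ = α+β, so α−1 = 0.71·48 = 34.080.
α = 35.080; β = κ − α = 14.920.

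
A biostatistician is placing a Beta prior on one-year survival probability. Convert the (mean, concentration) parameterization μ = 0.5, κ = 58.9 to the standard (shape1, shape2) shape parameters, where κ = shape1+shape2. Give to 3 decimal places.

shape1 = 29.450, shape2 = 29.450

shape1 = μκ = 0.5×58.9 = 29.450 and shape2 = (1−μ)κ = 0.5×58.9 = 29.450.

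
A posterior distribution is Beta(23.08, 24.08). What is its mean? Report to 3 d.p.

The Beta mean is α/(α+β) = 23.08/(23.08+24.08) = 0.489.

0.489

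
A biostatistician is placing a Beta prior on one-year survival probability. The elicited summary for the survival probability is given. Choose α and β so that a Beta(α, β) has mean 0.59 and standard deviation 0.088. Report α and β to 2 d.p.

σ² = 0.088² = 0.007744.
With s = α+β, Var = μ(1−μ)/(s+1), so s+1 = (0.59×0.41)/0.007744 = 31.2371 and s = 30.2371.
α = μs = 17.84, β = (1−μ)s = 12.40.

α = 17.84, β = 12.40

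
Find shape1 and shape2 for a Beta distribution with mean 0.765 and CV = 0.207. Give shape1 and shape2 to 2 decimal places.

Var = (CV·μ)² = (0.207×0.765)² = 0.025076.
shape1+shape2 = μ(1−μ)/Var − 1 = 0.179775/0.025076 − 1 = 6.1691.
Thus shape1 = 0.765·6.1691 = 4.72 and shape2 = 0.235·6.1691 = 1.45.

shape1 = 4.72, shape2 = 1.45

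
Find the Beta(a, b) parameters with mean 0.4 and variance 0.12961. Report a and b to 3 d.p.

Let s = a+b. The Beta variance is μ(1−μ)/(s+1).
So s+1 = μ(1−μ)/σ² = (0.4×0.6)/0.12961 = 0.24/0.12961 = 1.8517, giving s = 0.8517.
Then a = μs = 0.4×0.8517 = 0.341 and b = (1−μ)s = 0.6×0.8517 = 0.511.

a = 0.341, b = 0.511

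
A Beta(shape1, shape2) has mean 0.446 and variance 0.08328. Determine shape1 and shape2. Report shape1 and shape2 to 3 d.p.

shape1 = 0.877, shape2 = 1.090

Let s = shape1+shape2. The Beta variance is μ(1−μ)/(s+1).
So s+1 = μ(1−μ)/σ² = (0.446×0.554)/0.08328 = 0.247084/0.08328 = 2.9669, giving s = 1.9669.
Then shape1 = μs = 0.446×1.9669 = 0.877 and shape2 = (1−μ)s = 0.554×1.9669 = 1.090.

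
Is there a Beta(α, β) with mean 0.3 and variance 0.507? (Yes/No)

The Beta variance bound is σ² < μ(1−μ).
Here μ(1−μ) = 0.3×0.7 = 0.21, and 0.507 ≥ 0.21.

No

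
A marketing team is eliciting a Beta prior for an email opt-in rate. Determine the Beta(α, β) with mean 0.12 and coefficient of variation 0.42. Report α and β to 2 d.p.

α = 4.87, β = 35.70

σ = CV·μ = 0.42×0.12 = 0.05040, so σ² = 0.002540.
s+1 = μ(1−μ)/σ² = 0.1056/0.002540 = 41.5722, so s = α+β = 40.5722.
α = μs = 4.87, β = (1−μ)s = 35.70.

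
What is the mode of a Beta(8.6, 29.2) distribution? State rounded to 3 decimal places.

0.212

The density x^(α−1)(1−x)^(β−1) is maximised at (α−1)/(α+β−2) = 7.6/35.8 = 0.212.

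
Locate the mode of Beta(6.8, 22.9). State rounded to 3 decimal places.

0.209

With α,β > 1, mode = (α−1)/(α+β−2) = 5.8/27.7 = 0.209.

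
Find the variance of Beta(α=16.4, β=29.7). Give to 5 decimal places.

0.00487

α+β = 46.1 and αβ = 487.08, so Var = αβ/[(α+β)²(α+β+1)] = 487.08/100097.391 = 0.00487.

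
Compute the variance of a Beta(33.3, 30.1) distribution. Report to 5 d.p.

0.00387

α+β = 63.4 and αβ = 1002.33, so Var = αβ/[(α+β)²(α+β+1)] = 1002.33/258859.664 = 0.00387.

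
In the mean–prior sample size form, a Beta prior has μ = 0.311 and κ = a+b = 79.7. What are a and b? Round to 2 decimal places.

a = μκ = 0.311×79.7 = 24.79 and b = (1−μ)κ = 0.689×79.7 = 54.91.

a = 24.79, b = 54.91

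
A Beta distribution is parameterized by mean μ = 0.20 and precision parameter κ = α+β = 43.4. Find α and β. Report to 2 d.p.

Split κ in proportion μ : (1−μ): α = 0.20·43.4 = 8.68, β = 43.4 − 8.68 = 34.72.

α = 8.68, β = 34.72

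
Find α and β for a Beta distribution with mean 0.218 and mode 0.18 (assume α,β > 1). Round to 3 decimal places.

With s = α+β: μ = α/s and mode = (α−1)/(s−2). Eliminating α = μs,
μs − 1 = m(s−2) ⇒ s(μ−m) = 1−2m ⇒ s = 0.64/0.038 = 16.8421.
So α = μs = 3.672, β = (1−μ)s = 13.171.

α = 3.672, β = 13.171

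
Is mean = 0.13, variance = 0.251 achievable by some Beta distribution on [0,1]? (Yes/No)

For any Beta, Var(X) < E[X]·(1−E[X]).
Here μ(1−μ) = 0.13×0.87 = 0.1131, and 0.251 ≥ 0.1131.

No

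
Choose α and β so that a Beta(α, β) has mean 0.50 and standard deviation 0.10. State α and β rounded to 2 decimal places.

α = 12.00, β = 12.00

First σ² = 0.0100. Setting α = μn, β = (1−μ)n with n = α+β,
μ(1−μ)/(n+1) = 0.0100 ⇒ n+1 = 0.2500/0.0100 = 25.0000 ⇒ n = 24.0000.
Hence α = 0.50×24.0000 = 12.00, β = 0.50×24.0000 = 12.00.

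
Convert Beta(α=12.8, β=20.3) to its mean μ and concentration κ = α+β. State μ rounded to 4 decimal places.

μ = 0.3867, κ = 33.1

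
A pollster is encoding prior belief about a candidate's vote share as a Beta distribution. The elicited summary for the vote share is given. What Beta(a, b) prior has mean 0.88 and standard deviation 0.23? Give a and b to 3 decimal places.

First σ² = 0.0529. Setting a = μn, b = (1−μ)n with n = a+b,
μ(1−μ)/(n+1) = 0.0529 ⇒ n+1 = 0.1056/0.0529 = 1.9962 ⇒ n = 0.9962.
Hence a = 0.88×0.9962 = 0.877, b = 0.12×0.9962 = 0.120.

a = 0.877, b = 0.120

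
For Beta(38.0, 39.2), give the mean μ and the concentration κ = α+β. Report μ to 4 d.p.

μ = 0.4922, κ = 77.2

κ = α+β = 38.0+39.2 = 77.2; μ = α/κ = 38.0/77.2 = 0.4922.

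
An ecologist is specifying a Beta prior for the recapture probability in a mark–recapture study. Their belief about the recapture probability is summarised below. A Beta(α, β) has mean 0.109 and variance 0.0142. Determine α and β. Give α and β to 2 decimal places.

α = 0.64, β = 5.20

Let s = α+β. The Beta variance is μ(1−μ)/(s+1).
So s+1 = μ(1−μ)/σ² = (0.109×0.891)/0.0142 = 0.097119/0.0142 = 6.8394, giving s = 5.8394.
Then α = μs = 0.109×5.8394 = 0.64 and β = (1−μ)s = 0.891×5.8394 = 5.20.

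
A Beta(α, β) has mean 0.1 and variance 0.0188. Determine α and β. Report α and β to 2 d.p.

α = 0.38, β = 3.41

Write ν = α+β; then α = μν and Var = μ(1−μ)/(ν+1).
ν = μ(1−μ)/Var − 1 = 0.09/0.0188 − 1 = 3.7872.
α = 0.1·3.7872 = 0.38, β = 0.9·3.7872 = 3.41.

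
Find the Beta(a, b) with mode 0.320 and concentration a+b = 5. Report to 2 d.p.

Since the density peak of Beta(a,b) is at (a−1)/(a+b−2),
a = 1 + 0.320(5−2) = 1.96 and b = 5 − 1.96 = 3.04.

a = 1.96, b = 3.04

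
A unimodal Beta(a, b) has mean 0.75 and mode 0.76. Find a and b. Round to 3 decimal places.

With s = a+b: μ = a/s and mode = (a−1)/(s−2). Eliminating a = μs,
μs − 1 = m(s−2) ⇒ s(μ−m) = 1−2m ⇒ s = -0.52/-0.01 = 52.0000.
So a = μs = 39.000, b = (1−μ)s = 13.000.

a = 39.000, b = 13.000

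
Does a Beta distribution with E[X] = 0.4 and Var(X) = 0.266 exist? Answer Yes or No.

No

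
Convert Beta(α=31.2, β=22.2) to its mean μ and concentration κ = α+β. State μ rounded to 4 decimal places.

κ = α+β = 31.2+22.2 = 53.4; μ = α/κ = 31.2/53.4 = 0.5843.

μ = 0.5843, κ = 53.4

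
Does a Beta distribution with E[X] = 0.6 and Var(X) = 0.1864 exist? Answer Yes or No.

Yes

The Beta variance bound is σ² < μ(1−μ).
Here μ(1−μ) = 0.6×0.4 = 0.24, and 0.1864 < 0.24.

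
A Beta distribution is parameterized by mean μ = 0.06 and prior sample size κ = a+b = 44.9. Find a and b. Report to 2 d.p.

a = 2.69, b = 42.21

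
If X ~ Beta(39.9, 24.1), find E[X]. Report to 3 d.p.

The Beta mean is α/(α+β) = 39.9/(39.9+24.1) = 0.623.

0.623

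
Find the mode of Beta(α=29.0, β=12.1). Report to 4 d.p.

0.7161

The density x^(α−1)(1−x)^(β−1) is maximised at (α−1)/(α+β−2) = 28.0/39.1 = 0.7161.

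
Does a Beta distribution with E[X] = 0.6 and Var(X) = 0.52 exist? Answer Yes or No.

For any Beta, Var(X) < E[X]·(1−E[X]).
Here μ(1−μ) = 0.6×0.4 = 0.24, and 0.52 ≥ 0.24.

No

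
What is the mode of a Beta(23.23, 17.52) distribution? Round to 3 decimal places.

0.574

With α,β > 1, mode = (α−1)/(α+β−2) = 22.23/38.75 = 0.574.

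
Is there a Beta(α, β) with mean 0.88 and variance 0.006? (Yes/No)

Yes

A Beta with mean μ has variance μ(1−μ)/(α+β+1) < μ(1−μ).
Here μ(1−μ) = 0.88×0.12 = 0.1056, and 0.006 < 0.1056.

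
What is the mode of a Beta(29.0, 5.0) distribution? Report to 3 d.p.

0.875

The density x^(α−1)(1−x)^(β−1) is maximised at (α−1)/(α+β−2) = 28.0/32.0 = 0.875.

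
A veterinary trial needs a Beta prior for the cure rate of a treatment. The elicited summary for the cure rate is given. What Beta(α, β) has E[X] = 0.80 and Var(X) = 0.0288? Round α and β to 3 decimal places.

By moment matching, α+β = μ(1−μ)/σ² − 1 = (0.80·0.20)/0.0288 − 1 = 5.5556 − 1 = 4.5556.
Since α/(α+β) = μ, α = 0.80·4.5556 = 3.644 and β = 0.20·4.5556 = 0.911.

α = 3.644, β = 0.911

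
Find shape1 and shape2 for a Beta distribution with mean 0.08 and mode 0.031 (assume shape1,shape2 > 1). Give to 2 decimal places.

shape1 = 1.53, shape2 = 17.61

Let s = shape1+shape2. Mean gives shape1 = μs = 0.08s; mode gives (shape1−1)/(s−2) = 0.031.
Substituting: 0.08s − 1 = 0.031(s−2) = 0.031s − 0.062, so 0.049s = 0.938 and s = 19.1429.
Then shape1 = 0.08×19.1429 = 1.53 and shape2 = s−shape1 = 17.61.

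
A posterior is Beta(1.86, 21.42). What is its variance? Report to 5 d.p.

Var = αβ/[(α+β)²(α+β+1)] = (1.86×21.42)/(23.28²×24.28) = 39.8412/13158.749952 = 0.00303.

0.00303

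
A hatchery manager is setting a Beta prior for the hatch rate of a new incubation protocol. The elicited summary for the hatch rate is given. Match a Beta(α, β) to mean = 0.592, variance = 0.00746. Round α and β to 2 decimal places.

α = 18.58, β = 12.80

Let s = α+β. The Beta variance is μ(1−μ)/(s+1).
So s+1 = μ(1−μ)/σ² = (0.592×0.408)/0.00746 = 0.241536/0.00746 = 32.3775, giving s = 31.3775.
Then α = μs = 0.592×31.3775 = 18.58 and β = (1−μ)s = 0.408×31.3775 = 12.80.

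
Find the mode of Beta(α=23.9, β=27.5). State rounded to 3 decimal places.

The density x^(α−1)(1−x)^(β−1) is maximised at (α−1)/(α+β−2) = 22.9/49.4 = 0.464.

0.464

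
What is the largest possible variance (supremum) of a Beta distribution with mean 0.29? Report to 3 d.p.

For fixed mean μ the Beta variance is μ(1−μ)/(α+β+1), increasing as α+β decreases.
Its least upper bound (not attained) is μ(1−μ) = 0.29·0.71 = 0.206.

0.206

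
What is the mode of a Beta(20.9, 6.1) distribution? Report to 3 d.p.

The density x^(α−1)(1−x)^(β−1) is maximised at (α−1)/(α+β−2) = 19.9/25.0 = 0.796.

0.796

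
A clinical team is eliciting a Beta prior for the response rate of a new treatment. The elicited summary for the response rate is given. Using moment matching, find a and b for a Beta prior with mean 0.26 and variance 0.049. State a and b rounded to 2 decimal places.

Let s = a+b. The Beta variance is μ(1−μ)/(s+1).
So s+1 = μ(1−μ)/σ² = (0.26×0.74)/0.049 = 0.1924/0.049 = 3.9265, giving s = 2.9265.
Then a = μs = 0.26×2.9265 = 0.76 and b = (1−μ)s = 0.74×2.9265 = 2.17.

a = 0.76, b = 2.17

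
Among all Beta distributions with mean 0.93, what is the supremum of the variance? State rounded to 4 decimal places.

Var = μ(1−μ)/(α+β+1), which approaches μ(1−μ) as α+β → 0.
So the supremum is μ(1−μ) = 0.93×0.07 = 0.0651.

0.0651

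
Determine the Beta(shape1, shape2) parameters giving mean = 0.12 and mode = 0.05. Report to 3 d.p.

With s = shape1+shape2: μ = shape1/s and mode = (shape1−1)/(s−2). Eliminating shape1 = μs,
μs − 1 = m(s−2) ⇒ s(μ−m) = 1−2m ⇒ s = 0.90/0.07 = 12.8571.
So shape1 = μs = 1.543, shape2 = (1−μ)s = 11.314.

shape1 = 1.543, shape2 = 11.314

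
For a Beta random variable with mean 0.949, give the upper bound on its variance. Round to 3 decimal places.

0.048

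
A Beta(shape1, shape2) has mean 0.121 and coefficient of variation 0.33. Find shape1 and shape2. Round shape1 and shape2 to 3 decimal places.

shape1 = 7.951, shape2 = 57.757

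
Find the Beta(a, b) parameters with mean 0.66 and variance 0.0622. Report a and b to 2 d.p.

a = 1.72, b = 0.89

Let s = a+b. The Beta variance is μ(1−μ)/(s+1).
So s+1 = μ(1−μ)/σ² = (0.66×0.34)/0.0622 = 0.2244/0.0622 = 3.6077, giving s = 2.6077.
Then a = μs = 0.66×2.6077 = 1.72 and b = (1−μ)s = 0.34×2.6077 = 0.89.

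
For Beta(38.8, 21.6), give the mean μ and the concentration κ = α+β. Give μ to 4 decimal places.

κ = α+β = 38.8+21.6 = 60.4; μ = α/κ = 38.8/60.4 = 0.6424.

μ = 0.6424, κ = 60.4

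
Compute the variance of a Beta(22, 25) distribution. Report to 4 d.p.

α+β = 47 and αβ = 550, so Var = αβ/[(α+β)²(α+β+1)] = 550/106032 = 0.0052.

0.0052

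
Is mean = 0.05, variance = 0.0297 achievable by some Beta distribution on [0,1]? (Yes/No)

Yes

For any Beta, Var(X) < E[X]·(1−E[X]).
Here μ(1−μ) = 0.05×0.95 = 0.0475, and 0.0297 < 0.0475.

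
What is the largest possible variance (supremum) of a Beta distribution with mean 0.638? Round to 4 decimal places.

Var = μ(1−μ)/(α+β+1), which approaches μ(1−μ) as α+β → 0.
So the supremum is μ(1−μ) = 0.638×0.362 = 0.2310.

0.2310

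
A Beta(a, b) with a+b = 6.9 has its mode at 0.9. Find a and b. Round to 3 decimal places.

For a,b>1 the mode is (a−1)/(a+b−2), so a = mode·(κ−2)+1 = 0.9×4.9+1 = 5.410.
And b = (1−mode)·(κ−2)+1 = 0.1×4.9+1 = 1.490.

a = 5.410, b = 1.490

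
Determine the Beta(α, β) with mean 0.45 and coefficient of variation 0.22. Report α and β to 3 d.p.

σ = CV·μ = 0.22×0.45 = 0.09900, so σ² = 0.009801.
s+1 = μ(1−μ)/σ² = 0.2475/0.009801 = 25.2525, so s = α+β = 24.2525.
α = μs = 10.914, β = (1−μ)s = 13.339.

α = 10.914, β = 13.339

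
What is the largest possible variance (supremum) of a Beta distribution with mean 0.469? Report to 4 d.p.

Var = μ(1−μ)/(α+β+1), which approaches μ(1−μ) as α+β → 0.
So the supremum is μ(1−μ) = 0.469×0.531 = 0.2490.

0.2490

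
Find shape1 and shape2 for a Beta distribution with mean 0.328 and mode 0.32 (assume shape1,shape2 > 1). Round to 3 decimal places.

With s = shape1+shape2: μ = shape1/s and mode = (shape1−1)/(s−2). Eliminating shape1 = μs,
μs − 1 = m(s−2) ⇒ s(μ−m) = 1−2m ⇒ s = 0.36/0.008 = 45.0000.
So shape1 = μs = 14.760, shape2 = (1−μ)s = 30.240.

shape1 = 14.760, shape2 = 30.240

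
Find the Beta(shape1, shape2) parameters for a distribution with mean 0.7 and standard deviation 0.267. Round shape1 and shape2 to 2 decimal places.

shape1 = 1.36, shape2 = 0.58

First σ² = 0.071289. Setting shape1 = μn, shape2 = (1−μ)n with n = shape1+shape2,
μ(1−μ)/(n+1) = 0.071289 ⇒ n+1 = 0.21/0.071289 = 2.9458 ⇒ n = 1.9458.
Hence shape1 = 0.7×1.9458 = 1.36, shape2 = 0.3×1.9458 = 0.58.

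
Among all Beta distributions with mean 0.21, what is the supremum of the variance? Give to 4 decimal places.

0.1659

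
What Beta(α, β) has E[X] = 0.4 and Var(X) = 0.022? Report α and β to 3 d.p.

By moment matching, α+β = μ(1−μ)/σ² − 1 = (0.4·0.6)/0.022 − 1 = 10.9091 − 1 = 9.9091.
Since α/(α+β) = μ, α = 0.4·9.9091 = 3.964 and β = 0.6·9.9091 = 5.945.

α = 3.964, β = 5.945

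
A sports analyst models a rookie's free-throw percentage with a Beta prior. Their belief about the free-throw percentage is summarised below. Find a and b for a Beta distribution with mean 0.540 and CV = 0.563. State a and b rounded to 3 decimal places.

a = 0.911, b = 0.776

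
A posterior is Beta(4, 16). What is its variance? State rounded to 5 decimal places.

0.00762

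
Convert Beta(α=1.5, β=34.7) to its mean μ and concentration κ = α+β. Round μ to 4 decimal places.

μ = 0.0414, κ = 36.2

κ = α+β = 1.5+34.7 = 36.2; μ = α/κ = 1.5/36.2 = 0.0414.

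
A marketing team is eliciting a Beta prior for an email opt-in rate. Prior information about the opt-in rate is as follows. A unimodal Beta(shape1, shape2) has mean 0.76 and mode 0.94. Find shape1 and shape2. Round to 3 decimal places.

shape1 = 3.716, shape2 = 1.173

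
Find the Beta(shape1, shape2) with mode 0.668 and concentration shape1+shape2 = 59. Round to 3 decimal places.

shape1 = 39.076, shape2 = 19.924

For shape1,shape2>1 the mode is (shape1−1)/(shape1+shape2−2), so shape1 = mode·(κ−2)+1 = 0.668×57+1 = 39.076.
And shape2 = (1−mode)·(κ−2)+1 = 0.332×57+1 = 19.924.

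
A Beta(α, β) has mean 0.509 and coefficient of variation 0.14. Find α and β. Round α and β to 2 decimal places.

α = 24.54, β = 23.67

σ = CV·μ = 0.14×0.509 = 0.07126, so σ² = 0.005078.
s+1 = μ(1−μ)/σ² = 0.249919/0.005078 = 49.2162, so s = α+β = 48.2162.
α = μs = 24.54, β = (1−μ)s = 23.67.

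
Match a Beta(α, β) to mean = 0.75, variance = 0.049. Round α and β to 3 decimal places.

By moment matching, α+β = μ(1−μ)/σ² − 1 = (0.75·0.25)/0.049 − 1 = 3.8265 − 1 = 2.8265.
Since α/(α+β) = μ, α = 0.75·2.8265 = 2.120 and β = 0.25·2.8265 = 0.707.

α = 2.120, β = 0.707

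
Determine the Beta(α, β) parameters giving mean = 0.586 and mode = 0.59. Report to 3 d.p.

Let s = α+β. Mean gives α = μs = 0.586s; mode gives (α−1)/(s−2) = 0.59.
Substituting: 0.586s − 1 = 0.59(s−2) = 0.59s − 1.18, so -0.004s = -0.18 and s = 45.0000.
Then α = 0.586×45.0000 = 26.370 and β = s−α = 18.630.

α = 26.370, β = 18.630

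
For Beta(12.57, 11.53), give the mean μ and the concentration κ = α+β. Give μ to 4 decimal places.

κ = α+β = 12.57+11.53 = 24.10; μ = α/κ = 12.57/24.10 = 0.5216.

μ = 0.5216, κ = 24.10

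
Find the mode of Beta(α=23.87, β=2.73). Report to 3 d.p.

0.930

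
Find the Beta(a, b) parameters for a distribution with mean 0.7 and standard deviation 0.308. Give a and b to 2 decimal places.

a = 0.85, b = 0.36

σ² = 0.308² = 0.094864.
With s = a+b, Var = μ(1−μ)/(s+1), so s+1 = (0.7×0.3)/0.094864 = 2.2137 and s = 1.2137.
a = μs = 0.85, b = (1−μ)s = 0.36.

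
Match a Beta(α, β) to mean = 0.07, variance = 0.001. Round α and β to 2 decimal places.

By moment matching, α+β = μ(1−μ)/σ² − 1 = (0.07·0.93)/0.001 − 1 = 65.1000 − 1 = 64.1000.
Since α/(α+β) = μ, α = 0.07·64.1000 = 4.49 and β = 0.93·64.1000 = 59.61.

α = 4.49, β = 59.61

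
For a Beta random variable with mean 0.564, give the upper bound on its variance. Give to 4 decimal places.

0.2459

Var = μ(1−μ)/(α+β+1), which approaches μ(1−μ) as α+β → 0.
So the supremum is μ(1−μ) = 0.564×0.436 = 0.2459.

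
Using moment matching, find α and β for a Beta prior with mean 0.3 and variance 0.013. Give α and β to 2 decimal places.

By moment matching, α+β = μ(1−μ)/σ² − 1 = (0.3·0.7)/0.013 − 1 = 16.1538 − 1 = 15.1538.
Since α/(α+β) = μ, α = 0.3·15.1538 = 4.55 and β = 0.7·15.1538 = 10.61.

α = 4.55, β = 10.61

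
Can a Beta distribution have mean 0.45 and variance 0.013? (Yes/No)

Yes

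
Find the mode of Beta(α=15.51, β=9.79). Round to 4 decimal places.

With α,β > 1, mode = (α−1)/(α+β−2) = 14.51/23.30 = 0.6227.

0.6227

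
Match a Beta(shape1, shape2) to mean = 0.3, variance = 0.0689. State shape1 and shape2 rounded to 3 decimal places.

shape1 = 0.614, shape2 = 1.434

Write ν = shape1+shape2; then shape1 = μν and Var = μ(1−μ)/(ν+1).
ν = μ(1−μ)/Var − 1 = 0.21/0.0689 − 1 = 2.0479.
shape1 = 0.3·2.0479 = 0.614, shape2 = 0.7·2.0479 = 1.434.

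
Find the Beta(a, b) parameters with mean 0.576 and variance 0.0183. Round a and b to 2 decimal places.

By moment matching, a+b = μ(1−μ)/σ² − 1 = (0.576·0.424)/0.0183 − 1 = 13.3456 − 1 = 12.3456.
Since a/(a+b) = μ, a = 0.576·12.3456 = 7.11 and b = 0.424·12.3456 = 5.23.

a = 7.11, b = 5.23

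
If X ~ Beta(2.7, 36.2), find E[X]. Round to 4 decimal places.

0.0694

The Beta mean is α/(α+β) = 2.7/(2.7+36.2) = 0.0694.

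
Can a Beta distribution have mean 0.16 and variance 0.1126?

A Beta with mean μ has variance μ(1−μ)/(α+β+1) < μ(1−μ).
Here μ(1−μ) = 0.16×0.84 = 0.1344, and 0.1126 < 0.1344.

Yes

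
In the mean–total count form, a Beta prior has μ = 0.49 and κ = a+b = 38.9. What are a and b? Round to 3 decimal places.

a = 19.061, b = 19.839

Split κ in proportion μ : (1−μ): a = 0.49·38.9 = 19.061, b = 38.9 − 19.061 = 19.839.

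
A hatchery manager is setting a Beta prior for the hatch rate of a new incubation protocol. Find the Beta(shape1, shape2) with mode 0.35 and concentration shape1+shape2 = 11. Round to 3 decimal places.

shape1 = 4.150, shape2 = 6.850

Since the density peak of Beta(shape1,shape2) is at (shape1−1)/(shape1+shape2−2),
shape1 = 1 + 0.35(11−2) = 4.150 and shape2 = 11 − 4.150 = 6.850.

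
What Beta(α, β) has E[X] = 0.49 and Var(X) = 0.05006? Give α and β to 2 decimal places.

Write ν = α+β; then α = μν and Var = μ(1−μ)/(ν+1).
ν = μ(1−μ)/Var − 1 = 0.2499/0.05006 − 1 = 3.9920.
α = 0.49·3.9920 = 1.96, β = 0.51·3.9920 = 2.04.

α = 1.96, β = 2.04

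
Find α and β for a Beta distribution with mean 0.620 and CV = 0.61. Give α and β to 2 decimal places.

σ = CV·μ = 0.61×0.620 = 0.37820, so σ² = 0.143035.
s+1 = μ(1−μ)/σ² = 0.235600/0.143035 = 1.6471, so s = α+β = 0.6471.
α = μs = 0.40, β = (1−μ)s = 0.25.

α = 0.40, β = 0.25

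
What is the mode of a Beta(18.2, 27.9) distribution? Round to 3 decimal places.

With α,β > 1, mode = (α−1)/(α+β−2) = 17.2/44.1 = 0.390.

0.390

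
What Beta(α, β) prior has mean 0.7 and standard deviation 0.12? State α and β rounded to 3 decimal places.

σ² = 0.12² = 0.0144.
With s = α+β, Var = μ(1−μ)/(s+1), so s+1 = (0.7×0.3)/0.0144 = 14.5833 and s = 13.5833.
α = μs = 9.508, β = (1−μ)s = 4.075.

α = 9.508, β = 4.075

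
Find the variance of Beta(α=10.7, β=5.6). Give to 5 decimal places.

0.01304

Var = αβ/[(α+β)²(α+β+1)] = (10.7×5.6)/(16.3²×17.3) = 59.92/4596.437 = 0.01304.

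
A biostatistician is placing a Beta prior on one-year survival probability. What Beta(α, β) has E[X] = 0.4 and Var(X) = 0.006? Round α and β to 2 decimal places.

α = 15.60, β = 23.40

By moment matching, α+β = μ(1−μ)/σ² − 1 = (0.4·0.6)/0.006 − 1 = 40.0000 − 1 = 39.0000.
Since α/(α+β) = μ, α = 0.4·39.0000 = 15.60 and β = 0.6·39.0000 = 23.40.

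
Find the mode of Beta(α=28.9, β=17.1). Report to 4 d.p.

The density x^(α−1)(1−x)^(β−1) is maximised at (α−1)/(α+β−2) = 27.9/44.0 = 0.6341.

0.6341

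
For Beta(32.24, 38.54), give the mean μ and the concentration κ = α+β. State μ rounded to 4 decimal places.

μ = 0.4555, κ = 70.78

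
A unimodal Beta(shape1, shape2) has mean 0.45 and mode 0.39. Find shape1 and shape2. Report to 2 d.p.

Let s = shape1+shape2. Mean gives shape1 = μs = 0.45s; mode gives (shape1−1)/(s−2) = 0.39.
Substituting: 0.45s − 1 = 0.39(s−2) = 0.39s − 0.78, so 0.06s = 0.22 and s = 3.6667.
Then shape1 = 0.45×3.6667 = 1.65 and shape2 = s−shape1 = 2.02.

shape1 = 1.65, shape2 = 2.02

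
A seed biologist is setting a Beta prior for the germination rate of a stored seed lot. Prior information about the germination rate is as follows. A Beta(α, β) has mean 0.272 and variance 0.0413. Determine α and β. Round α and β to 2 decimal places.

Let s = α+β. The Beta variance is μ(1−μ)/(s+1).
So s+1 = μ(1−μ)/σ² = (0.272×0.728)/0.0413 = 0.198016/0.0413 = 4.7946, giving s = 3.7946.
Then α = μs = 0.272×3.7946 = 1.03 and β = (1−μ)s = 0.728×3.7946 = 2.76.

α = 1.03, β = 2.76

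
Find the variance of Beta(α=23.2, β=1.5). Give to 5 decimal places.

α+β = 24.7 and αβ = 34.80, so Var = αβ/[(α+β)²(α+β+1)] = 34.80/15679.313 = 0.00222.

0.00222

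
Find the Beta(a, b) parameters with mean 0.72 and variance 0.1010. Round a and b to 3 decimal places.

By moment matching, a+b = μ(1−μ)/σ² − 1 = (0.72·0.28)/0.1010 − 1 = 1.9960 − 1 = 0.9960.
Since a/(a+b) = μ, a = 0.72·0.9960 = 0.717 and b = 0.28·0.9960 = 0.279.

a = 0.717, b = 0.279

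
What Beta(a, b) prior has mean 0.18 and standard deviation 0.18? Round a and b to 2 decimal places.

a = 0.64, b = 2.92

σ² = 0.18² = 0.0324.
With s = a+b, Var = μ(1−μ)/(s+1), so s+1 = (0.18×0.82)/0.0324 = 4.5556 and s = 3.5556.
a = μs = 0.64, b = (1−μ)s = 2.92.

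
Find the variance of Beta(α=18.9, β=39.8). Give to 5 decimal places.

0.00366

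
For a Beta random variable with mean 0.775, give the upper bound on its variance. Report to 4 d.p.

0.1744

Var = μ(1−μ)/(α+β+1), which approaches μ(1−μ) as α+β → 0.
So the supremum is μ(1−μ) = 0.775×0.225 = 0.1744.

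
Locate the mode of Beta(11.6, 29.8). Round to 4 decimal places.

With α,β > 1, mode = (α−1)/(α+β−2) = 10.6/39.4 = 0.2690.

0.2690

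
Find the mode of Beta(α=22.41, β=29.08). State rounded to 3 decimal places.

The density x^(α−1)(1−x)^(β−1) is maximised at (α−1)/(α+β−2) = 21.41/49.49 = 0.433.

0.433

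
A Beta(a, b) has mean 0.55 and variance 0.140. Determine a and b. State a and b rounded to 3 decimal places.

a = 0.422, b = 0.346

By moment matching, a+b = μ(1−μ)/σ² − 1 = (0.55·0.45)/0.140 − 1 = 1.7679 − 1 = 0.7679.
Since a/(a+b) = μ, a = 0.55·0.7679 = 0.422 and b = 0.45·0.7679 = 0.346.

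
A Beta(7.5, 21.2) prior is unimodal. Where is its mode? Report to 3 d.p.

0.243

The density x^(α−1)(1−x)^(β−1) is maximised at (α−1)/(α+β−2) = 6.5/26.7 = 0.243.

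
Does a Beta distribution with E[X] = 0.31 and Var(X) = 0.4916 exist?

The Beta variance bound is σ² < μ(1−μ).
Here μ(1−μ) = 0.31×0.69 = 0.2139, and 0.4916 ≥ 0.2139.

No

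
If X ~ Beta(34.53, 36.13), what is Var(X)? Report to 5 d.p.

Var = αβ/[(α+β)²(α+β+1)] = (34.53×36.13)/(70.66²×71.66) = 1247.5689/357786.599096 = 0.00349.

0.00349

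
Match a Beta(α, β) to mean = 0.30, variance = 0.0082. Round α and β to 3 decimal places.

α = 7.383, β = 17.227

Let s = α+β. The Beta variance is μ(1−μ)/(s+1).
So s+1 = μ(1−μ)/σ² = (0.30×0.70)/0.0082 = 0.2100/0.0082 = 25.6098, giving s = 24.6098.
Then α = μs = 0.30×24.6098 = 7.383 and β = (1−μ)s = 0.70×24.6098 = 17.227.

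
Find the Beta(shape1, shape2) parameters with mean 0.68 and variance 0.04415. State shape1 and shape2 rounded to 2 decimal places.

shape1 = 2.67, shape2 = 1.26

By moment matching, shape1+shape2 = μ(1−μ)/σ² − 1 = (0.68·0.32)/0.04415 − 1 = 4.9287 − 1 = 3.9287.
Since shape1/(shape1+shape2) = μ, shape1 = 0.68·3.9287 = 2.67 and shape2 = 0.32·3.9287 = 1.26.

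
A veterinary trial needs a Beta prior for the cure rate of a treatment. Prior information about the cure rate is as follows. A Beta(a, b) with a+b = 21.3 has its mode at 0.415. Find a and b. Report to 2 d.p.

a = 9.01, b = 12.29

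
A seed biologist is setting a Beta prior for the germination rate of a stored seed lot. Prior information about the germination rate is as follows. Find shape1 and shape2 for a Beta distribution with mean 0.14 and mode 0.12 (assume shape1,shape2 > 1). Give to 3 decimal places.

shape1 = 5.320, shape2 = 32.680

Let s = shape1+shape2. Mean gives shape1 = μs = 0.14s; mode gives (shape1−1)/(s−2) = 0.12.
Substituting: 0.14s − 1 = 0.12(s−2) = 0.12s − 0.24, so 0.02s = 0.76 and s = 38.0000.
Then shape1 = 0.14×38.0000 = 5.320 and shape2 = s−shape1 = 32.680.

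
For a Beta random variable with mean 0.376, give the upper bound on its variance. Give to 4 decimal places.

For fixed mean μ the Beta variance is μ(1−μ)/(α+β+1), increasing as α+β decreases.
Its least upper bound (not attained) is μ(1−μ) = 0.376·0.624 = 0.2346.

0.2346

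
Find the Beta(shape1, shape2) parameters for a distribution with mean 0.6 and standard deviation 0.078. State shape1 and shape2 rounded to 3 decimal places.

Variance = 0.078² = 0.006084. The moment-matching identity shape1+shape2 = μ(1−μ)/Var − 1 gives
shape1+shape2 = 0.24/0.006084 − 1 = 38.4477, so shape1 = μ·38.4477 = 23.069 and shape2 = (1−μ)·38.4477 = 15.379.

shape1 = 23.069, shape2 = 15.379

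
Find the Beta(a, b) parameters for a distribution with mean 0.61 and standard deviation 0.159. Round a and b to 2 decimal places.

σ² = 0.159² = 0.025281.
With s = a+b, Var = μ(1−μ)/(s+1), so s+1 = (0.61×0.39)/0.025281 = 9.4102 and s = 8.4102.
a = μs = 5.13, b = (1−μ)s = 3.28.

a = 5.13, b = 3.28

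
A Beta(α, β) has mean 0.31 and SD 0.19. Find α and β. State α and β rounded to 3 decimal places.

First σ² = 0.0361. Setting α = μn, β = (1−μ)n with n = α+β,
μ(1−μ)/(n+1) = 0.0361 ⇒ n+1 = 0.2139/0.0361 = 5.9252 ⇒ n = 4.9252.
Hence α = 0.31×4.9252 = 1.527, β = 0.69×4.9252 = 3.398.

α = 1.527, β = 3.398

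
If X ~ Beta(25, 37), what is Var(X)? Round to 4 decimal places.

0.0038

Var = αβ/[(α+β)²(α+β+1)] = (25×37)/(62²×63) = 925/242172 = 0.0038.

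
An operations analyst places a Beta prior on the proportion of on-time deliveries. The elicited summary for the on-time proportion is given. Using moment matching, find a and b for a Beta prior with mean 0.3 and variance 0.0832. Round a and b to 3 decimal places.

a = 0.457, b = 1.067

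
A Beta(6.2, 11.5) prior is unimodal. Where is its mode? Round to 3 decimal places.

0.331

The density x^(α−1)(1−x)^(β−1) is maximised at (α−1)/(α+β−2) = 5.2/15.7 = 0.331.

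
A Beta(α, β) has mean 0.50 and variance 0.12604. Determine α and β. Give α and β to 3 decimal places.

By moment matching, α+β = μ(1−μ)/σ² − 1 = (0.50·0.50)/0.12604 − 1 = 1.9835 − 1 = 0.9835.
Since α/(α+β) = μ, α = 0.50·0.9835 = 0.492 and β = 0.50·0.9835 = 0.492.

α = 0.492, β = 0.492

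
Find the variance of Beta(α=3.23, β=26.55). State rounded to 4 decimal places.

0.0031

μ = 3.23/29.78 = 0.108462; Var = μ(1−μ)/(α+β+1) = 0.0966980/30.78 = 0.0031.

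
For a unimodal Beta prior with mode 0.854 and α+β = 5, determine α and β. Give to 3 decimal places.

For α,β>1 the mode is (α−1)/(α+β−2), so α = mode·(κ−2)+1 = 0.854×3+1 = 3.562.
And β = (1−mode)·(κ−2)+1 = 0.146×3+1 = 1.438.

α = 3.562, β = 1.438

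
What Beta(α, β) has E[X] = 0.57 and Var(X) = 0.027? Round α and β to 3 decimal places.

Let s = α+β. The Beta variance is μ(1−μ)/(s+1).
So s+1 = μ(1−μ)/σ² = (0.57×0.43)/0.027 = 0.2451/0.027 = 9.0778, giving s = 8.0778.
Then α = μs = 0.57×8.0778 = 4.604 and β = (1−μ)s = 0.43×8.0778 = 3.473.

α = 4.604, β = 3.473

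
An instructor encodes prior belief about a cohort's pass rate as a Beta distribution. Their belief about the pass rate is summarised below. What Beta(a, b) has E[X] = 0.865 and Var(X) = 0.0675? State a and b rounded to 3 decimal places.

a = 0.631, b = 0.099

Let s = a+b. The Beta variance is μ(1−μ)/(s+1).
So s+1 = μ(1−μ)/σ² = (0.865×0.135)/0.0675 = 0.116775/0.0675 = 1.7300, giving s = 0.7300.
Then a = μs = 0.865×0.7300 = 0.631 and b = (1−μ)s = 0.135×0.7300 = 0.099.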